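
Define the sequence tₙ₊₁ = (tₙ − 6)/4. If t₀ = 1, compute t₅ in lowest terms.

−2045/1024

t₁ = (1 − 6)/4 = −5/4.
t₂ = ((−5/4) − 6)/4 = −29/16.
t₃ = ((−29/16) − 6)/4 = −125/64.
t₄ = ((−125/64) − 6)/4 = −509/256.
t₅ = ((−509/256) − 6)/4 = −2045/1024.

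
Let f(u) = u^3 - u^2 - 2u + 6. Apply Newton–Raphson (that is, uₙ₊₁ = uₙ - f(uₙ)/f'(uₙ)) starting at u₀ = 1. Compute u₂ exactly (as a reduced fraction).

73/21

f'(u) = 3u^2 - 2u - 2.
f(1) = 4, f'(1) = -1, so u₁ = 1 - 4/(-1) = 5.
f(5) = 96, f'(5) = 63, so u₂ = 5 - 96/63 = 73/21.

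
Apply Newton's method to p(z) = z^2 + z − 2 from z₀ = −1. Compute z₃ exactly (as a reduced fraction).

−171/85

p'(z) = 2z + 1.
p(−1) = −2, p'(−1) = −1, so z₁ = (−1) − (−2)/(−1) = −3.
p(−3) = 4, p'(−3) = −5, so z₂ = (−3) − 4/(−5) = −11/5.
p(−11/5) = 16/25, p'(−11/5) = −17/5, so z₃ = (−11/5) − (16/25)/(−17/5) = −171/85.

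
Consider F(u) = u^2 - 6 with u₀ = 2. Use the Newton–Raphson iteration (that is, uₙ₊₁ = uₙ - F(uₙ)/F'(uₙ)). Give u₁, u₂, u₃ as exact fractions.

u₁ = 5/2, u₂ = 49/20, u₃ = 4801/1960

F'(u) = 2u.
F(2) = -2, F'(2) = 4, so u₁ = 2 - (-2)/4 = 5/2.
F(5/2) = 1/4, F'(5/2) = 5, so u₂ = (5/2) - (1/4)/5 = 49/20.
F(49/20) = 1/400, F'(49/20) = 49/10, so u₃ = (49/20) - (1/400)/(49/10) = 4801/1960.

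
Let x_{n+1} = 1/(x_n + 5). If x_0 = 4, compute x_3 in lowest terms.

46/239

x_1 = 1/(4 + 5) = 1/9.
x_2 = 1/(1/9 + 5) = 9/46.
x_3 = 1/(9/46 + 5) = 46/239.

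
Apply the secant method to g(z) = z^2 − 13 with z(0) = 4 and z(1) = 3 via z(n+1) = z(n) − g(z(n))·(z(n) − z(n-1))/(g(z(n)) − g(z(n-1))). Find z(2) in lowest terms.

g(4) = 3, g(3) = −4. z(2) = 3 − (−4)·(3 − 4)/((−4) − 3) = 25/7.

25/7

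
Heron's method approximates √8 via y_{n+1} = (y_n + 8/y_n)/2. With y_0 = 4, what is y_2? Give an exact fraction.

y_1 = (4 + 8/4)/2 = 3.
y_2 = (3 + 8/3)/2 = 17/6.

17/6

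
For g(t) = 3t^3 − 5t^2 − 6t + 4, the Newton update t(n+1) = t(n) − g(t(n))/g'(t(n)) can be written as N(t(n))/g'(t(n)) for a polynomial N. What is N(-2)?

g'(t) = 9t^2 − 10t − 6.
N(t) = t·g'(t) − g(t) = t·(9t^2 − 10t − 6) − (3t^3 − 5t^2 − 6t + 4) = 6t^3 − 5t^2 − 4.
N(-2) = −72.

−72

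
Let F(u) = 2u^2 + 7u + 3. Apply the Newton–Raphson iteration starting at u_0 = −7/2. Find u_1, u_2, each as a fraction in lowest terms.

F'(u) = 4u + 7.
F(−7/2) = 3, F'(−7/2) = −7, so u_1 = (−7/2) − 3/(−7) = −43/14.
F(−43/14) = 18/49, F'(−43/14) = −37/7, so u_2 = (−43/14) − (18/49)/(−37/7) = −1555/518.

u_1 = −43/14, u_2 = −1555/518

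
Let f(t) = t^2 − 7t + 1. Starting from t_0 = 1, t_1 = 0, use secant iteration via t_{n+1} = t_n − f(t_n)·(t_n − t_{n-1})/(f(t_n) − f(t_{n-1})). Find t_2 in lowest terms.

1/6

f(1) = −5, f(0) = 1. t_2 = 0 − 1·(0 − 1)/(1 − (−5)) = 1/6.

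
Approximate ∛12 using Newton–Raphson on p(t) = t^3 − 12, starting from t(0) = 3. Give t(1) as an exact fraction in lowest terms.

p'(t) = 3t^2.
p(3) = 15, p'(3) = 27, so t(1) = 3 − 15/27 = 22/9.

22/9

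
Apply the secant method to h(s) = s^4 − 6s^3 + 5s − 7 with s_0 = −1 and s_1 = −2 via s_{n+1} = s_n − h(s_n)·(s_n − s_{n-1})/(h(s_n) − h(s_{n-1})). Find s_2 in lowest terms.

h(−1) = −5, h(−2) = 47. s_2 = (−2) − 47·((−2) − (−1))/(47 − (−5)) = −57/52.

−57/52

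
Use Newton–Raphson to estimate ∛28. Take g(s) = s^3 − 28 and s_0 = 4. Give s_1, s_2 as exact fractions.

s_1 = 13/4, s_2 = 1031/338

g'(s) = 3s^2.
g(4) = 36, g'(4) = 48, so s_1 = 4 − 36/48 = 13/4.
g(13/4) = 405/64, g'(13/4) = 507/16, so s_2 = (13/4) − (405/64)/(507/16) = 1031/338.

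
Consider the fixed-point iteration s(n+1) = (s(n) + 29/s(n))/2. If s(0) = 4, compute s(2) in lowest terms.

3881/720

s(1) = (4 + 29/4)/2 = 45/8.
s(2) = (45/8 + 29/(45/8))/2 = 3881/720.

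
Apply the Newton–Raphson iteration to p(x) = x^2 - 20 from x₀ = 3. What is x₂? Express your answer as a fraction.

1561/348

p'(x) = 2x.
p(3) = -11, p'(3) = 6, so x₁ = 3 - (-11)/6 = 29/6.
p(29/6) = 121/36, p'(29/6) = 29/3, so x₂ = (29/6) - (121/36)/(29/3) = 1561/348.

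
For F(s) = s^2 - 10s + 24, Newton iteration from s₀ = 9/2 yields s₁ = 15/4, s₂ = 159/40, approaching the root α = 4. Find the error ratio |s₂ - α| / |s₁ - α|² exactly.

2/5

s₁ - α = 15/4 - 4 = -1/4, so |s₁ - α| = 1/4.
s₂ - α = 159/40 - 4 = -1/40, so |s₂ - α| = 1/40.
|s₁ - α|² = 1/16.
Ratio = (1/40) / (1/16) = 2/5.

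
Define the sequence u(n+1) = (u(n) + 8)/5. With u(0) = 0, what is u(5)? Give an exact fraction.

u(1) = (0 + 8)/5 = 8/5.
u(2) = ((8/5) + 8)/5 = 48/25.
u(3) = ((48/25) + 8)/5 = 248/125.
u(4) = ((248/125) + 8)/5 = 1248/625.
u(5) = ((1248/625) + 8)/5 = 6248/3125.

6248/3125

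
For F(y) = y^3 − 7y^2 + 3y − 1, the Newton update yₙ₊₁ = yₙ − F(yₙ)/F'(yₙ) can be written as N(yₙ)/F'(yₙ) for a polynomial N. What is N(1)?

F'(y) = 3y^2 − 14y + 3.
N(y) = y·F'(y) − F(y) = y·(3y^2 − 14y + 3) − (y^3 − 7y^2 + 3y − 1) = 2y^3 − 7y^2 + 1.
N(1) = −4.

−4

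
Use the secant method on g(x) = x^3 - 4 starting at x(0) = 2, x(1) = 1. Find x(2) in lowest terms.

g(2) = 4, g(1) = -3. x(2) = 1 - (-3)·(1 - 2)/((-3) - 4) = 10/7.

10/7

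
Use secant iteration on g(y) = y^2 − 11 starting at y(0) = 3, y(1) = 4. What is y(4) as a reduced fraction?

3907/1178

g(3) = −2, g(4) = 5. y(2) = 4 − 5·(4 − 3)/(5 − (−2)) = 23/7.
g(4) = 5, g(23/7) = −10/49. y(3) = (23/7) − (−10/49)·((23/7) − 4)/((−10/49) − 5) = 169/51.
g(23/7) = −10/49, g(169/51) = −50/2601. y(4) = (169/51) − (−50/2601)·((169/51) − (23/7))/((−50/2601) − (−10/49)) = 3907/1178.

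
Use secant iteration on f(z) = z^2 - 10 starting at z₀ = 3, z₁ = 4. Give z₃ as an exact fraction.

f(3) = -1, f(4) = 6. z₂ = 4 - 6·(4 - 3)/(6 - (-1)) = 22/7.
f(4) = 6, f(22/7) = -6/49. z₃ = (22/7) - (-6/49)·((22/7) - 4)/((-6/49) - 6) = 79/25.

79/25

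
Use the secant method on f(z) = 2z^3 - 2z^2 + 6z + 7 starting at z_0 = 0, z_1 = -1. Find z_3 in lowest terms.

-539/689

f(0) = 7, f(-1) = -3. z_2 = (-1) - (-3)·((-1) - 0)/((-3) - 7) = -7/10.
f(-1) = -3, f(-7/10) = 567/500. z_3 = (-7/10) - (567/500)·((-7/10) - (-1))/((567/500) - (-3)) = -539/689.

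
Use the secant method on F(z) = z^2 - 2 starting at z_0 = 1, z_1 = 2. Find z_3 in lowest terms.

F(1) = -1, F(2) = 2. z_2 = 2 - 2·(2 - 1)/(2 - (-1)) = 4/3.
F(2) = 2, F(4/3) = -2/9. z_3 = (4/3) - (-2/9)·((4/3) - 2)/((-2/9) - 2) = 7/5.

7/5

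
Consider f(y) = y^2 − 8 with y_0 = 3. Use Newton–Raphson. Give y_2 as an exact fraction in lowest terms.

577/204

f'(y) = 2y.
f(3) = 1, f'(3) = 6, so y_1 = 3 − 1/6 = 17/6.
f(17/6) = 1/36, f'(17/6) = 17/3, so y_2 = (17/6) − (1/36)/(17/3) = 577/204.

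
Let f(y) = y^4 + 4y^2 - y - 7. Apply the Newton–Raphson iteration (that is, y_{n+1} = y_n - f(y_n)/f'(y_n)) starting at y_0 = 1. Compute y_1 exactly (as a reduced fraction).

14/11

f'(y) = 4y^3 + 8y - 1.
f(1) = -3, f'(1) = 11, so y_1 = 1 - (-3)/11 = 14/11.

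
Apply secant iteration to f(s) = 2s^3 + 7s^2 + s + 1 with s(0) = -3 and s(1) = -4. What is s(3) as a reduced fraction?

f(-3) = 7, f(-4) = -19. s(2) = (-4) - (-19)·((-4) - (-3))/((-19) - 7) = -85/26.
f(-4) = -19, f(-85/26) = 5852/2197. s(3) = (-85/26) - (5852/2197)·((-85/26) - (-4))/((5852/2197) - (-19)) = -16829/5010.

-16829/5010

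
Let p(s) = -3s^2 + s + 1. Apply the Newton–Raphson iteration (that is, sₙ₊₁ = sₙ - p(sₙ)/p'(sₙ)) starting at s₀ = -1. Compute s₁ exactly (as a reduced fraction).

-4/7

p'(s) = -6s + 1.
p(-1) = -3, p'(-1) = 7, so s₁ = (-1) - (-3)/7 = -4/7.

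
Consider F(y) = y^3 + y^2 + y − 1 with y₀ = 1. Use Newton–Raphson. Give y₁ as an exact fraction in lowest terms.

2/3

F'(y) = 3y^2 + 2y + 1.
F(1) = 2, F'(1) = 6, so y₁ = 1 − 2/6 = 2/3.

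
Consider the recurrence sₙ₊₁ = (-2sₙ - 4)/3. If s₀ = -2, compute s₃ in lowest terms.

s₁ = (-2·(-2) - 4)/3 = 0.
s₂ = (-2·0 - 4)/3 = -4/3.
s₃ = (-2·(-4/3) - 4)/3 = -4/9.

-4/9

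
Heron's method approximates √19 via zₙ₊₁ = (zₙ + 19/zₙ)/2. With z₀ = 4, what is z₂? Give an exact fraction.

z₁ = (4 + 19/4)/2 = 35/8.
z₂ = (35/8 + 19/(35/8))/2 = 2441/560.

2441/560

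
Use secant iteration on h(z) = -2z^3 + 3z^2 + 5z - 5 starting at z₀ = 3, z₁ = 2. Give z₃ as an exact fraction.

h(3) = -17, h(2) = 1. z₂ = 2 - 1·(2 - 3)/(1 - (-17)) = 37/18.
h(2) = 1, h(37/18) = 425/729. z₃ = (37/18) - (425/729)·((37/18) - 2)/((425/729) - 1) = 1297/608.

1297/608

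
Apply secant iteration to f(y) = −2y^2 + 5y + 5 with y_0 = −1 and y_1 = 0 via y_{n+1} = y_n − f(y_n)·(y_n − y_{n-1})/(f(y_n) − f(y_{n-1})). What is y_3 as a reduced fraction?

−7/9

f(−1) = −2, f(0) = 5. y_2 = 0 − 5·(0 − (−1))/(5 − (−2)) = −5/7.
f(0) = 5, f(−5/7) = 20/49. y_3 = (−5/7) − (20/49)·((−5/7) − 0)/((20/49) − 5) = −7/9.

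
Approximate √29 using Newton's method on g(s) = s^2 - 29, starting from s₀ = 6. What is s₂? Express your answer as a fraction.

g'(s) = 2s.
g(6) = 7, g'(6) = 12, so s₁ = 6 - 7/12 = 65/12.
g(65/12) = 49/144, g'(65/12) = 65/6, so s₂ = (65/12) - (49/144)/(65/6) = 8401/1560.

8401/1560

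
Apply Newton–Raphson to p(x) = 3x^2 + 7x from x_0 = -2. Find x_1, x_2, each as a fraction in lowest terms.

p'(x) = 6x + 7.
p(-2) = -2, p'(-2) = -5, so x_1 = (-2) - (-2)/(-5) = -12/5.
p(-12/5) = 12/25, p'(-12/5) = -37/5, so x_2 = (-12/5) - (12/25)/(-37/5) = -432/185.

x_1 = -12/5, x_2 = -432/185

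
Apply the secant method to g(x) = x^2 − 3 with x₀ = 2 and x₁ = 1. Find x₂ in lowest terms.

g(2) = 1, g(1) = −2. x₂ = 1 − (−2)·(1 − 2)/((−2) − 1) = 5/3.

5/3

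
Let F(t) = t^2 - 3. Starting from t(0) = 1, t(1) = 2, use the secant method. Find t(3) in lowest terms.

F(1) = -2, F(2) = 1. t(2) = 2 - 1·(2 - 1)/(1 - (-2)) = 5/3.
F(2) = 1, F(5/3) = -2/9. t(3) = (5/3) - (-2/9)·((5/3) - 2)/((-2/9) - 1) = 19/11.

19/11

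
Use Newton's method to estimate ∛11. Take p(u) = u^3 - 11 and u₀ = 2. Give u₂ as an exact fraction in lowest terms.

1081/486

p'(u) = 3u^2.
p(2) = -3, p'(2) = 12, so u₁ = 2 - (-3)/12 = 9/4.
p(9/4) = 25/64, p'(9/4) = 243/16, so u₂ = (9/4) - (25/64)/(243/16) = 1081/486.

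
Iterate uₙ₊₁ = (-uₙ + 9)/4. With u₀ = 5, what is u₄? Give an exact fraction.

u₁ = (-5 + 9)/4 = 1.
u₂ = (-1 + 9)/4 = 2.
u₃ = (-2 + 9)/4 = 7/4.
u₄ = (-(7/4) + 9)/4 = 29/16.

29/16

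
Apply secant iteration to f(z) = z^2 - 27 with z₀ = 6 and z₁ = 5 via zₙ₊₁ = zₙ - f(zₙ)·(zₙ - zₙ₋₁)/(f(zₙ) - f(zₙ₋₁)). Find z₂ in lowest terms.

f(6) = 9, f(5) = -2. z₂ = 5 - (-2)·(5 - 6)/((-2) - 9) = 57/11.

57/11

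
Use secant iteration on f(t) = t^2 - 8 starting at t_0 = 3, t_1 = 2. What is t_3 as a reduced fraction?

f(3) = 1, f(2) = -4. t_2 = 2 - (-4)·(2 - 3)/((-4) - 1) = 14/5.
f(2) = -4, f(14/5) = -4/25. t_3 = (14/5) - (-4/25)·((14/5) - 2)/((-4/25) - (-4)) = 17/6.

17/6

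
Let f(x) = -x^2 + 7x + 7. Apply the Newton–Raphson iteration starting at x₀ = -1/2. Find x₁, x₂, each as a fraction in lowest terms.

x₁ = -29/32, x₂ = -8009/9024

f'(x) = -2x + 7.
f(-1/2) = 13/4, f'(-1/2) = 8, so x₁ = (-1/2) - (13/4)/8 = -29/32.
f(-29/32) = -169/1024, f'(-29/32) = 141/16, so x₂ = (-29/32) - (-169/1024)/(141/16) = -8009/9024.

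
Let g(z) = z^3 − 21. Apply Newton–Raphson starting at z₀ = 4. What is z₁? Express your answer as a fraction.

149/48

g'(z) = 3z^2.
g(4) = 43, g'(4) = 48, so z₁ = 4 − 43/48 = 149/48.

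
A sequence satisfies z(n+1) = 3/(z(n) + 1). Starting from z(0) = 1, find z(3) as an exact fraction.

z(1) = 3/(1 + 1) = 3/2.
z(2) = 3/(3/2 + 1) = 6/5.
z(3) = 3/(6/5 + 1) = 15/11.

15/11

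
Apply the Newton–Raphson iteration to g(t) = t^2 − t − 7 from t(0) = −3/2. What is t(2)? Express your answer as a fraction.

g'(t) = 2t − 1.
g(−3/2) = −13/4, g'(−3/2) = −4, so t(1) = (−3/2) − (−13/4)/(−4) = −37/16.
g(−37/16) = 169/256, g'(−37/16) = −45/8, so t(2) = (−37/16) − (169/256)/(−45/8) = −3161/1440.

−3161/1440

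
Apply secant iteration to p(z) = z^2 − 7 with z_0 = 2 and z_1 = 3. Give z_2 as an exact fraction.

13/5

p(2) = −3, p(3) = 2. z_2 = 3 − 2·(3 − 2)/(2 − (−3)) = 13/5.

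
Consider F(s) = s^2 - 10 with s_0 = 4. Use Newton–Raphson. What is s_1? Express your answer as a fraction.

13/4

F'(s) = 2s.
F(4) = 6, F'(4) = 8, so s_1 = 4 - 6/8 = 13/4.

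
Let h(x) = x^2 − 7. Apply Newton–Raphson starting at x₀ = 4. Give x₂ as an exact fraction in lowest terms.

977/368

h'(x) = 2x.
h(4) = 9, h'(4) = 8, so x₁ = 4 − 9/8 = 23/8.
h(23/8) = 81/64, h'(23/8) = 23/4, so x₂ = (23/8) − (81/64)/(23/4) = 977/368.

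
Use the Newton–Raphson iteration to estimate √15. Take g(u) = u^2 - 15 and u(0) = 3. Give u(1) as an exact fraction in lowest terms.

g'(u) = 2u.
g(3) = -6, g'(3) = 6, so u(1) = 3 - (-6)/6 = 4.

4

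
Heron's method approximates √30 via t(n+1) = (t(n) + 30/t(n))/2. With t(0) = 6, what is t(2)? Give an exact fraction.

241/44

t(1) = (6 + 30/6)/2 = 11/2.
t(2) = (11/2 + 30/(11/2))/2 = 241/44.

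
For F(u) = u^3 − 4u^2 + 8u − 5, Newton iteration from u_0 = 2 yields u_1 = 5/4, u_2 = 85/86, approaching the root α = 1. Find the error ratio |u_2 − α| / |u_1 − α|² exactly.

8/43

u_1 − α = 5/4 − 1 = 1/4, so |u_1 − α| = 1/4.
u_2 − α = 85/86 − 1 = −1/86, so |u_2 − α| = 1/86.
|u_1 − α|² = 1/16.
Ratio = (1/86) / (1/16) = 8/43.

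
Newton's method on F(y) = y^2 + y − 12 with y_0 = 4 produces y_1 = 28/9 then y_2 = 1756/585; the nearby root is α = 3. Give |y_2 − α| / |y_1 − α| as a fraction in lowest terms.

1/65

y_1 − α = 28/9 − 3 = 1/9, so |y_1 − α| = 1/9.
y_2 − α = 1756/585 − 3 = 1/585, so |y_2 − α| = 1/585.
Ratio = (1/585) / (1/9) = 1/65.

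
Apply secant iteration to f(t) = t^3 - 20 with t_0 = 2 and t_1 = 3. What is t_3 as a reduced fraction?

f(2) = -12, f(3) = 7. t_2 = 3 - 7·(3 - 2)/(7 - (-12)) = 50/19.
f(3) = 7, f(50/19) = -12180/6859. t_3 = (50/19) - (-12180/6859)·((50/19) - 3)/((-12180/6859) - 7) = 23270/8599.

23270/8599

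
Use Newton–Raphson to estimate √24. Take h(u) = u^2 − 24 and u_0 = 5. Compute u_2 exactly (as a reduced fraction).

4801/980

h'(u) = 2u.
h(5) = 1, h'(5) = 10, so u_1 = 5 − 1/10 = 49/10.
h(49/10) = 1/100, h'(49/10) = 49/5, so u_2 = (49/10) − (1/100)/(49/5) = 4801/980.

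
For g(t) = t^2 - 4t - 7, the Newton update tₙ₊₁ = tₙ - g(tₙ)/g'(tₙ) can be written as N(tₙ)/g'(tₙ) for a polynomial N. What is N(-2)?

11

g'(t) = 2t - 4.
N(t) = t·g'(t) - g(t) = t·(2t - 4) - (t^2 - 4t - 7) = t^2 + 7.
N(-2) = 11.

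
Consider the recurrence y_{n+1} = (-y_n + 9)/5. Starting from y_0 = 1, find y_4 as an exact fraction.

937/625

y_1 = (-1 + 9)/5 = 8/5.
y_2 = (-(8/5) + 9)/5 = 37/25.
y_3 = (-(37/25) + 9)/5 = 188/125.
y_4 = (-(188/125) + 9)/5 = 937/625.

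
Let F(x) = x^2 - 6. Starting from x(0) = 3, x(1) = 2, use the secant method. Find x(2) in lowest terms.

12/5

F(3) = 3, F(2) = -2. x(2) = 2 - (-2)·(2 - 3)/((-2) - 3) = 12/5.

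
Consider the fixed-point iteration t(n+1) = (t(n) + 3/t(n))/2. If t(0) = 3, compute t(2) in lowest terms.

t(1) = (3 + 3/3)/2 = 2.
t(2) = (2 + 3/2)/2 = 7/4.

7/4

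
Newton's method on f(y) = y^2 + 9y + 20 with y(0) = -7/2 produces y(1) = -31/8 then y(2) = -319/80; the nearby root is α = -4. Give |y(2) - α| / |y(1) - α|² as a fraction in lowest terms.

4/5

y(1) - α = -31/8 - (-4) = -31/8 + 4 = 1/8, so |y(1) - α| = 1/8.
y(2) - α = -319/80 - (-4) = -319/80 + 4 = 1/80, so |y(2) - α| = 1/80.
|y(1) - α|² = 1/64.
Ratio = (1/80) / (1/64) = 4/5.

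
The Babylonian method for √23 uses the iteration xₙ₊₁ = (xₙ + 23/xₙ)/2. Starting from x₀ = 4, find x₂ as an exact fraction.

2993/624

x₁ = (4 + 23/4)/2 = 39/8.
x₂ = (39/8 + 23/(39/8))/2 = 2993/624.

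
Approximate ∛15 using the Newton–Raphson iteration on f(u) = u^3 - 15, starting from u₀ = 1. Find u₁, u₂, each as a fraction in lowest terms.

u₁ = 17/3, u₂ = 10231/2601

f'(u) = 3u^2.
f(1) = -14, f'(1) = 3, so u₁ = 1 - (-14)/3 = 17/3.
f(17/3) = 4508/27, f'(17/3) = 289/3, so u₂ = (17/3) - (4508/27)/(289/3) = 10231/2601.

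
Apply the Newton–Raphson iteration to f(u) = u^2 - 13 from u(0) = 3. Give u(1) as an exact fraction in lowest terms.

11/3

f'(u) = 2u.
f(3) = -4, f'(3) = 6, so u(1) = 3 - (-4)/6 = 11/3.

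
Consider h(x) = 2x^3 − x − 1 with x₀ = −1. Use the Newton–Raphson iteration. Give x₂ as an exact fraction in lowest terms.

17/145

h'(x) = 6x^2 − 1.
h(−1) = −2, h'(−1) = 5, so x₁ = (−1) − (−2)/5 = −3/5.
h(−3/5) = −104/125, h'(−3/5) = 29/25, so x₂ = (−3/5) − (−104/125)/(29/25) = 17/145.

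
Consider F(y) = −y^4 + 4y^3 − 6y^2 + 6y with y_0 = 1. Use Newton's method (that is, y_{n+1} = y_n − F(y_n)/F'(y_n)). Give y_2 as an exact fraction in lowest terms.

−43/248

F'(y) = −4y^3 + 12y^2 − 12y + 6.
F(1) = 3, F'(1) = 2, so y_1 = 1 − 3/2 = −1/2.
F(−1/2) = −81/16, F'(−1/2) = 31/2, so y_2 = (−1/2) − (−81/16)/(31/2) = −43/248.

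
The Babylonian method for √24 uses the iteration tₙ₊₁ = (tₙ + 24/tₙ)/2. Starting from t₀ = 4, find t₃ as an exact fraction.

t₁ = (4 + 24/4)/2 = 5.
t₂ = (5 + 24/5)/2 = 49/10.
t₃ = (49/10 + 24/(49/10))/2 = 4801/980.

4801/980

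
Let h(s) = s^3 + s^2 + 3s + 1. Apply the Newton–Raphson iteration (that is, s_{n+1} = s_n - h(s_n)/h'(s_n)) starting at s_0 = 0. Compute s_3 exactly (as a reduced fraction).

-22483/62262

h'(s) = 3s^2 + 2s + 3.
h(0) = 1, h'(0) = 3, so s_1 = 0 - 1/3 = -1/3.
h(-1/3) = 2/27, h'(-1/3) = 8/3, so s_2 = (-1/3) - (2/27)/(8/3) = -13/36.
h(-13/36) = -1/46656, h'(-13/36) = 1153/432, so s_3 = (-13/36) - (-1/46656)/(1153/432) = -22483/62262.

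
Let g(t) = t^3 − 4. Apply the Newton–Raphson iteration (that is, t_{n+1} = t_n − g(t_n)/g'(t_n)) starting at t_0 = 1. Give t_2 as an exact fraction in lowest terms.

g'(t) = 3t^2.
g(1) = −3, g'(1) = 3, so t_1 = 1 − (−3)/3 = 2.
g(2) = 4, g'(2) = 12, so t_2 = 2 − 4/12 = 5/3.

5/3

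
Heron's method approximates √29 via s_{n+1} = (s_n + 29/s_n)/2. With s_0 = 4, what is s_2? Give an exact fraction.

3881/720

s_1 = (4 + 29/4)/2 = 45/8.
s_2 = (45/8 + 29/(45/8))/2 = 3881/720.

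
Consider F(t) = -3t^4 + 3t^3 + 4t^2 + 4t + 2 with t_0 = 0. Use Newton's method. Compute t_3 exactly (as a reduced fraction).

F'(t) = -12t^3 + 9t^2 + 8t + 4.
F(0) = 2, F'(0) = 4, so t_1 = 0 - 2/4 = -1/2.
F(-1/2) = 7/16, F'(-1/2) = 15/4, so t_2 = (-1/2) - (7/16)/(15/4) = -37/60.
F(-37/60) = -358141/4320000, F'(-37/60) = 47729/9000, so t_3 = (-37/60) - (-358141/4320000)/(47729/9000) = -4589881/7636640.

-4589881/7636640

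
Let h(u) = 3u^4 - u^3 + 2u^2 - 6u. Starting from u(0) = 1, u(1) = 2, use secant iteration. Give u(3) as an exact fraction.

148640/136051

h(1) = -2, h(2) = 36. u(2) = 2 - 36·(2 - 1)/(36 - (-2)) = 20/19.
h(2) = 36, h(20/19) = -206280/130321. u(3) = (20/19) - (-206280/130321)·((20/19) - 2)/((-206280/130321) - 36) = 148640/136051.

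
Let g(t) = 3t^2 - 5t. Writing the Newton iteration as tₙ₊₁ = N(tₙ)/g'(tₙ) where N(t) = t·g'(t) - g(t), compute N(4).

g'(t) = 6t - 5.
N(t) = t·g'(t) - g(t) = t·(6t - 5) - (3t^2 - 5t) = 3t^2.
N(4) = 48.

48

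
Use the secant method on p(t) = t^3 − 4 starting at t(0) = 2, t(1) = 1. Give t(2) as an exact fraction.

10/7

p(2) = 4, p(1) = −3. t(2) = 1 − (−3)·(1 − 2)/((−3) − 4) = 10/7.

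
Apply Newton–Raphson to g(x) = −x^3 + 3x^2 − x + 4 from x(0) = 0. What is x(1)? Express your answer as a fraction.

g'(x) = −3x^2 + 6x − 1.
g(0) = 4, g'(0) = −1, so x(1) = 0 − 4/(−1) = 4.

4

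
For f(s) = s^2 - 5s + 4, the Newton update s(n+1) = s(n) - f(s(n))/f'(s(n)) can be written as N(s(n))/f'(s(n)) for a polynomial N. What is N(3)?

f'(s) = 2s - 5.
N(s) = s·f'(s) - f(s) = s·(2s - 5) - (s^2 - 5s + 4) = s^2 - 4.
N(3) = 5.

5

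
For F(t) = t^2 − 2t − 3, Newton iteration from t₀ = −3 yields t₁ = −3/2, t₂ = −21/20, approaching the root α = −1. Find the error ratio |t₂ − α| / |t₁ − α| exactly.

t₁ − α = −3/2 − (−1) = −3/2 + 1 = −1/2, so |t₁ − α| = 1/2.
t₂ − α = −21/20 − (−1) = −21/20 + 1 = −1/20, so |t₂ − α| = 1/20.
Ratio = (1/20) / (1/2) = 1/10.

1/10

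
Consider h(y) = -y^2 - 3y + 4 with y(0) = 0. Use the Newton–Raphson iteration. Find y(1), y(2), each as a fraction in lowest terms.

h'(y) = -2y - 3.
h(0) = 4, h'(0) = -3, so y(1) = 0 - 4/(-3) = 4/3.
h(4/3) = -16/9, h'(4/3) = -17/3, so y(2) = (4/3) - (-16/9)/(-17/3) = 52/51.

y(1) = 4/3, y(2) = 52/51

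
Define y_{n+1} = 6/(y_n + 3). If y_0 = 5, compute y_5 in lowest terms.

198/145

y_1 = 6/(5 + 3) = 3/4.
y_2 = 6/(3/4 + 3) = 8/5.
y_3 = 6/(8/5 + 3) = 30/23.
y_4 = 6/(30/23 + 3) = 46/33.
y_5 = 6/(46/33 + 3) = 198/145.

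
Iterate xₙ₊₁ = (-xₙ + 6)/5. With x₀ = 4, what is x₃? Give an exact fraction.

122/125

x₁ = (-4 + 6)/5 = 2/5.
x₂ = (-(2/5) + 6)/5 = 28/25.
x₃ = (-(28/25) + 6)/5 = 122/125.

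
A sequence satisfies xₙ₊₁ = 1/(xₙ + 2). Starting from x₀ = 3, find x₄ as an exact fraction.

x₁ = 1/(3 + 2) = 1/5.
x₂ = 1/(1/5 + 2) = 5/11.
x₃ = 1/(5/11 + 2) = 11/27.
x₄ = 1/(11/27 + 2) = 27/65.

27/65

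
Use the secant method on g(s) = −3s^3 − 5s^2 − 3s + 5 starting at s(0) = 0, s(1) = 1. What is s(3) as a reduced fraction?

560/923

g(0) = 5, g(1) = −6. s(2) = 1 − (−6)·(1 − 0)/((−6) − 5) = 5/11.
g(1) = −6, g(5/11) = 3090/1331. s(3) = (5/11) − (3090/1331)·((5/11) − 1)/((3090/1331) − (−6)) = 560/923.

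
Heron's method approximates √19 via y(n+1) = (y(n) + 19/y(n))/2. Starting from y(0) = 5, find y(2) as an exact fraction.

959/220

y(1) = (5 + 19/5)/2 = 22/5.
y(2) = (22/5 + 19/(22/5))/2 = 959/220.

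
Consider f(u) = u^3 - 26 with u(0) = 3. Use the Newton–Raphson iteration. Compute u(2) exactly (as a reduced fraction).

f'(u) = 3u^2.
f(3) = 1, f'(3) = 27, so u(1) = 3 - 1/27 = 80/27.
f(80/27) = 242/19683, f'(80/27) = 6400/243, so u(2) = (80/27) - (242/19683)/(6400/243) = 767879/259200.

767879/259200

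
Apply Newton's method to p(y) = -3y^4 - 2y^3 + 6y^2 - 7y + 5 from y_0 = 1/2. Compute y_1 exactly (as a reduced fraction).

73/64

p'(y) = -12y^3 - 6y^2 + 12y - 7.
p(1/2) = 41/16, p'(1/2) = -4, so y_1 = (1/2) - (41/16)/(-4) = 73/64.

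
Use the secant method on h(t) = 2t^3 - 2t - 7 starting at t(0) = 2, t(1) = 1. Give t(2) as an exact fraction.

19/12

h(2) = 5, h(1) = -7. t(2) = 1 - (-7)·(1 - 2)/((-7) - 5) = 19/12.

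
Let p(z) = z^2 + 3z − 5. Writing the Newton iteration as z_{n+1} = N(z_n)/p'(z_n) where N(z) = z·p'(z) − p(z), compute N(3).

14

p'(z) = 2z + 3.
N(z) = z·p'(z) − p(z) = z·(2z + 3) − (z^2 + 3z − 5) = z^2 + 5.
N(3) = 14.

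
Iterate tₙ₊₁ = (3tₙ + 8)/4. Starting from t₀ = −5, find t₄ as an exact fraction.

t₁ = (3·(−5) + 8)/4 = −7/4.
t₂ = (3·(−7/4) + 8)/4 = 11/16.
t₃ = (3·(11/16) + 8)/4 = 161/64.
t₄ = (3·(161/64) + 8)/4 = 995/256.

995/256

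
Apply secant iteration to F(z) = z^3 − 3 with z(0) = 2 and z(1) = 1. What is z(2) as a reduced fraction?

F(2) = 5, F(1) = −2. z(2) = 1 − (−2)·(1 − 2)/((−2) − 5) = 9/7.

9/7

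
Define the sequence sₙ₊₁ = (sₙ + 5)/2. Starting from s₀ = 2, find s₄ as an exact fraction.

77/16

s₁ = (2 + 5)/2 = 7/2.
s₂ = ((7/2) + 5)/2 = 17/4.
s₃ = ((17/4) + 5)/2 = 37/8.
s₄ = ((37/8) + 5)/2 = 77/16.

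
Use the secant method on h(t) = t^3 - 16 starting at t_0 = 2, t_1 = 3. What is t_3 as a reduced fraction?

19990/7987

h(2) = -8, h(3) = 11. t_2 = 3 - 11·(3 - 2)/(11 - (-8)) = 46/19.
h(3) = 11, h(46/19) = -12408/6859. t_3 = (46/19) - (-12408/6859)·((46/19) - 3)/((-12408/6859) - 11) = 19990/7987.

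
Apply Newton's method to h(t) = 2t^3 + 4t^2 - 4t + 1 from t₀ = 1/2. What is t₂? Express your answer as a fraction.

h'(t) = 6t^2 + 8t - 4.
h(1/2) = 1/4, h'(1/2) = 3/2, so t₁ = (1/2) - (1/4)/(3/2) = 1/3.
h(1/3) = 5/27, h'(1/3) = -2/3, so t₂ = (1/3) - (5/27)/(-2/3) = 11/18.

11/18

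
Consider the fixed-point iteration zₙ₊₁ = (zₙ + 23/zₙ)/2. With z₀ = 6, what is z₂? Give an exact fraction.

z₁ = (6 + 23/6)/2 = 59/12.
z₂ = (59/12 + 23/(59/12))/2 = 6793/1416.

6793/1416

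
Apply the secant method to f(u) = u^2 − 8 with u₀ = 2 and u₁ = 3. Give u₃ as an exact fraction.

82/29

f(2) = −4, f(3) = 1. u₂ = 3 − 1·(3 − 2)/(1 − (−4)) = 14/5.
f(3) = 1, f(14/5) = −4/25. u₃ = (14/5) − (−4/25)·((14/5) − 3)/((−4/25) − 1) = 82/29.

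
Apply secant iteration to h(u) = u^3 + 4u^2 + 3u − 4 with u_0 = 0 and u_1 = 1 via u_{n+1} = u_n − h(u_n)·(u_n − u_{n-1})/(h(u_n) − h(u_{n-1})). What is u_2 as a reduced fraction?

1/2

h(0) = −4, h(1) = 4. u_2 = 1 − 4·(1 − 0)/(4 − (−4)) = 1/2.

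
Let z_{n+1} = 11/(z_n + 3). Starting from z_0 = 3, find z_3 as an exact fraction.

z_1 = 11/(3 + 3) = 11/6.
z_2 = 11/(11/6 + 3) = 66/29.
z_3 = 11/(66/29 + 3) = 319/153.

319/153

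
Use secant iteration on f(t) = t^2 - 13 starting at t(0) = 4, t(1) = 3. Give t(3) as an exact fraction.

83/23

f(4) = 3, f(3) = -4. t(2) = 3 - (-4)·(3 - 4)/((-4) - 3) = 25/7.
f(3) = -4, f(25/7) = -12/49. t(3) = (25/7) - (-12/49)·((25/7) - 3)/((-12/49) - (-4)) = 83/23.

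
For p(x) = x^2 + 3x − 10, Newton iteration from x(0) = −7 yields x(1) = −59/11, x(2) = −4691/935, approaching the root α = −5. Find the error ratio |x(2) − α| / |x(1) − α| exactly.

4/85

x(1) − α = −59/11 − (−5) = −59/11 + 5 = −4/11, so |x(1) − α| = 4/11.
x(2) − α = −4691/935 − (−5) = −4691/935 + 5 = −16/935, so |x(2) − α| = 16/935.
Ratio = (16/935) / (4/11) = 4/85.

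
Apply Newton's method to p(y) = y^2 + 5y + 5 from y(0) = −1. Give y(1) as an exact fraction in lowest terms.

−4/3

p'(y) = 2y + 5.
p(−1) = 1, p'(−1) = 3, so y(1) = (−1) − 1/3 = −4/3.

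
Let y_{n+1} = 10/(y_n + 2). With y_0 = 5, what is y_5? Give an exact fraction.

y_1 = 10/(5 + 2) = 10/7.
y_2 = 10/(10/7 + 2) = 35/12.
y_3 = 10/(35/12 + 2) = 120/59.
y_4 = 10/(120/59 + 2) = 295/119.
y_5 = 10/(295/119 + 2) = 1190/533.

1190/533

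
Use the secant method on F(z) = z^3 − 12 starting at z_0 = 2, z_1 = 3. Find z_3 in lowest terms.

F(2) = −4, F(3) = 15. z_2 = 3 − 15·(3 − 2)/(15 − (−4)) = 42/19.
F(3) = 15, F(42/19) = −8220/6859. z_3 = (42/19) − (−8220/6859)·((42/19) − 3)/((−8220/6859) − 15) = 5602/2469.

5602/2469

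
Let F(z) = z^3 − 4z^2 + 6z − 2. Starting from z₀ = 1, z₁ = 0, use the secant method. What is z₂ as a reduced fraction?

F(1) = 1, F(0) = −2. z₂ = 0 − (−2)·(0 − 1)/((−2) − 1) = 2/3.

2/3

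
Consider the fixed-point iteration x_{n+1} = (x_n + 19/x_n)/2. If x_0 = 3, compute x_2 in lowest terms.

367/84

x_1 = (3 + 19/3)/2 = 14/3.
x_2 = (14/3 + 19/(14/3))/2 = 367/84.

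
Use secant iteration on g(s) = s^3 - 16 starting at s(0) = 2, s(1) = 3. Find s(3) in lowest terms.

g(2) = -8, g(3) = 11. s(2) = 3 - 11·(3 - 2)/(11 - (-8)) = 46/19.
g(3) = 11, g(46/19) = -12408/6859. s(3) = (46/19) - (-12408/6859)·((46/19) - 3)/((-12408/6859) - 11) = 19990/7987.

19990/7987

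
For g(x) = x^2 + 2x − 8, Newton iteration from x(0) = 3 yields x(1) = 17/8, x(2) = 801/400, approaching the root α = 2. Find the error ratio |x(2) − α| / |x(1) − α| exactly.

1/50

x(1) − α = 17/8 − 2 = 1/8, so |x(1) − α| = 1/8.
x(2) − α = 801/400 − 2 = 1/400, so |x(2) − α| = 1/400.
Ratio = (1/400) / (1/8) = 1/50.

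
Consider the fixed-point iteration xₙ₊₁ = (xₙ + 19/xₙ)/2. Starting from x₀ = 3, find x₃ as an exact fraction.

x₁ = (3 + 19/3)/2 = 14/3.
x₂ = (14/3 + 19/(14/3))/2 = 367/84.
x₃ = (367/84 + 19/(367/84))/2 = 268753/61656.

268753/61656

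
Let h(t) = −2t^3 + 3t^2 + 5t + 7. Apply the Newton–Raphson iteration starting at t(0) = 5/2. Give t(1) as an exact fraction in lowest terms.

h'(t) = −6t^2 + 6t + 5.
h(5/2) = 7, h'(5/2) = −35/2, so t(1) = (5/2) − 7/(−35/2) = 29/10.

29/10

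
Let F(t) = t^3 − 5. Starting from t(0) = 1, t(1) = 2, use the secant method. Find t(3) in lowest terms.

265/157

F(1) = −4, F(2) = 3. t(2) = 2 − 3·(2 − 1)/(3 − (−4)) = 11/7.
F(2) = 3, F(11/7) = −384/343. t(3) = (11/7) − (−384/343)·((11/7) − 2)/((−384/343) − 3) = 265/157.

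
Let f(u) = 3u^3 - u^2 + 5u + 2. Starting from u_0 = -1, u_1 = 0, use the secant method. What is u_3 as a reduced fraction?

f(-1) = -7, f(0) = 2. u_2 = 0 - 2·(0 - (-1))/(2 - (-7)) = -2/9.
f(0) = 2, f(-2/9) = 196/243. u_3 = (-2/9) - (196/243)·((-2/9) - 0)/((196/243) - 2) = -54/145.

-54/145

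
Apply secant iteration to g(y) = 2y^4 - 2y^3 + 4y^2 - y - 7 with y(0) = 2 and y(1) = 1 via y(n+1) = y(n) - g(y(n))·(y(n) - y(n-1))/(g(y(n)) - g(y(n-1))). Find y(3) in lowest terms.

g(2) = 23, g(1) = -4. y(2) = 1 - (-4)·(1 - 2)/((-4) - 23) = 31/27.
g(1) = -4, g(31/27) = -1289656/531441. y(3) = (31/27) - (-1289656/531441)·((31/27) - 1)/((-1289656/531441) - (-4)) = 287759/209027.

287759/209027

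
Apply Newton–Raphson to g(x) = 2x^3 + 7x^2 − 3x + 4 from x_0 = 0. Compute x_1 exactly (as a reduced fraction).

g'(x) = 6x^2 + 14x − 3.
g(0) = 4, g'(0) = −3, so x_1 = 0 − 4/(−3) = 4/3.

4/3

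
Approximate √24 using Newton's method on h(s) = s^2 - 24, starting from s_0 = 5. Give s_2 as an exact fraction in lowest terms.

4801/980

h'(s) = 2s.
h(5) = 1, h'(5) = 10, so s_1 = 5 - 1/10 = 49/10.
h(49/10) = 1/100, h'(49/10) = 49/5, so s_2 = (49/10) - (1/100)/(49/5) = 4801/980.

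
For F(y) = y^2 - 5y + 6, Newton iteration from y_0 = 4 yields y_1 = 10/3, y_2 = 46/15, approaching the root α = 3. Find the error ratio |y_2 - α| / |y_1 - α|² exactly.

3/5

y_1 - α = 10/3 - 3 = 1/3, so |y_1 - α| = 1/3.
y_2 - α = 46/15 - 3 = 1/15, so |y_2 - α| = 1/15.
|y_1 - α|² = 1/9.
Ratio = (1/15) / (1/9) = 3/5.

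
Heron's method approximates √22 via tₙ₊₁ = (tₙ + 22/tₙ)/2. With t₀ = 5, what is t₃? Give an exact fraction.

t₁ = (5 + 22/5)/2 = 47/10.
t₂ = (47/10 + 22/(47/10))/2 = 4409/940.
t₃ = (4409/940 + 22/(4409/940))/2 = 38878481/8288920.

38878481/8288920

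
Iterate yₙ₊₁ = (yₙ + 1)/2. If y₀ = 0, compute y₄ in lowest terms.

y₁ = (0 + 1)/2 = 1/2.
y₂ = ((1/2) + 1)/2 = 3/4.
y₃ = ((3/4) + 1)/2 = 7/8.
y₄ = ((7/8) + 1)/2 = 15/16.

15/16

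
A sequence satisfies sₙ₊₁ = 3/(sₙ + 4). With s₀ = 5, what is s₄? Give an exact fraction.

183/283

s₁ = 3/(5 + 4) = 1/3.
s₂ = 3/(1/3 + 4) = 9/13.
s₃ = 3/(9/13 + 4) = 39/61.
s₄ = 3/(39/61 + 4) = 183/283.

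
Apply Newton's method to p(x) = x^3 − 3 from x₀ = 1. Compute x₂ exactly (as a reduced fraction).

331/225

p'(x) = 3x^2.
p(1) = −2, p'(1) = 3, so x₁ = 1 − (−2)/3 = 5/3.
p(5/3) = 44/27, p'(5/3) = 25/3, so x₂ = (5/3) − (44/27)/(25/3) = 331/225.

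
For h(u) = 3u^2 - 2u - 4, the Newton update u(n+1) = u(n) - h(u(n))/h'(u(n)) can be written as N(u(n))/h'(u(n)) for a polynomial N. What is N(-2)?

16

h'(u) = 6u - 2.
N(u) = u·h'(u) - h(u) = u·(6u - 2) - (3u^2 - 2u - 4) = 3u^2 + 4.
N(-2) = 16.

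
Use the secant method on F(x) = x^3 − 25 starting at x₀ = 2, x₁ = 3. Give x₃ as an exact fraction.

F(2) = −17, F(3) = 2. x₂ = 3 − 2·(3 − 2)/(2 − (−17)) = 55/19.
F(3) = 2, F(55/19) = −5100/6859. x₃ = (55/19) − (−5100/6859)·((55/19) − 3)/((−5100/6859) − 2) = 27505/9409.

27505/9409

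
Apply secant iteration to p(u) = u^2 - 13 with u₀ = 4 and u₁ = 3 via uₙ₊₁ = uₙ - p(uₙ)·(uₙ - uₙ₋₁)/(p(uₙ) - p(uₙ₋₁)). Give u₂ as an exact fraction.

25/7

p(4) = 3, p(3) = -4. u₂ = 3 - (-4)·(3 - 4)/((-4) - 3) = 25/7.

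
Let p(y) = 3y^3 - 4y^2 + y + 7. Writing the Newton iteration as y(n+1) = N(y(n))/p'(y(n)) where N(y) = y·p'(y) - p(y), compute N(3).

p'(y) = 9y^2 - 8y + 1.
N(y) = y·p'(y) - p(y) = y·(9y^2 - 8y + 1) - (3y^3 - 4y^2 + y + 7) = 6y^3 - 4y^2 - 7.
N(3) = 119.

119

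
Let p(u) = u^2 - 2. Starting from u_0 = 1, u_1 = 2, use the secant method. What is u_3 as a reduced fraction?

7/5

p(1) = -1, p(2) = 2. u_2 = 2 - 2·(2 - 1)/(2 - (-1)) = 4/3.
p(2) = 2, p(4/3) = -2/9. u_3 = (4/3) - (-2/9)·((4/3) - 2)/((-2/9) - 2) = 7/5.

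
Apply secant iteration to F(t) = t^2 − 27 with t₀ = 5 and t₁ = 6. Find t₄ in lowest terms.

1351/260

F(5) = −2, F(6) = 9. t₂ = 6 − 9·(6 − 5)/(9 − (−2)) = 57/11.
F(6) = 9, F(57/11) = −18/121. t₃ = (57/11) − (−18/121)·((57/11) − 6)/((−18/121) − 9) = 213/41.
F(57/11) = −18/121, F(213/41) = −18/1681. t₄ = (213/41) − (−18/1681)·((213/41) − (57/11))/((−18/1681) − (−18/121)) = 1351/260.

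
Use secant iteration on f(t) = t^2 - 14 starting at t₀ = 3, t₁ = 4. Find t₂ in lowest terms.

26/7

f(3) = -5, f(4) = 2. t₂ = 4 - 2·(4 - 3)/(2 - (-5)) = 26/7.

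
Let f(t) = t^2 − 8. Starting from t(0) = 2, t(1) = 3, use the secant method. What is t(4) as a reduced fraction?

f(2) = −4, f(3) = 1. t(2) = 3 − 1·(3 − 2)/(1 − (−4)) = 14/5.
f(3) = 1, f(14/5) = −4/25. t(3) = (14/5) − (−4/25)·((14/5) − 3)/((−4/25) − 1) = 82/29.
f(14/5) = −4/25, f(82/29) = −4/841. t(4) = (82/29) − (−4/841)·((82/29) − (14/5))/((−4/841) − (−4/25)) = 577/204.

577/204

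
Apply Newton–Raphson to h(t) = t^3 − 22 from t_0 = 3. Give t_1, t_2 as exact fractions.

h'(t) = 3t^2.
h(3) = 5, h'(3) = 27, so t_1 = 3 − 5/27 = 76/27.
h(76/27) = 5950/19683, h'(76/27) = 5776/243, so t_2 = (76/27) − (5950/19683)/(5776/243) = 655489/233928.

t_1 = 76/27, t_2 = 655489/233928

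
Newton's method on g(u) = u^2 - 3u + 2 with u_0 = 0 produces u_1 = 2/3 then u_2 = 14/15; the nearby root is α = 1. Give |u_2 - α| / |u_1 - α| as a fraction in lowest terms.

1/5

u_1 - α = 2/3 - 1 = -1/3, so |u_1 - α| = 1/3.
u_2 - α = 14/15 - 1 = -1/15, so |u_2 - α| = 1/15.
Ratio = (1/15) / (1/3) = 1/5.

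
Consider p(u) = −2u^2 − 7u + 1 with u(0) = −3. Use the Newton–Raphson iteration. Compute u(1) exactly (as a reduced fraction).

p'(u) = −4u − 7.
p(−3) = 4, p'(−3) = 5, so u(1) = (−3) − 4/5 = −19/5.

−19/5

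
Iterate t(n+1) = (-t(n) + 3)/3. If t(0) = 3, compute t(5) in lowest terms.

t(1) = (-3 + 3)/3 = 0.
t(2) = (-0 + 3)/3 = 1.
t(3) = (-1 + 3)/3 = 2/3.
t(4) = (-(2/3) + 3)/3 = 7/9.
t(5) = (-(7/9) + 3)/3 = 20/27.

20/27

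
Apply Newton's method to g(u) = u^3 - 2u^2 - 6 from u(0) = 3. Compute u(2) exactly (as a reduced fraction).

g'(u) = 3u^2 - 4u.
g(3) = 3, g'(3) = 15, so u(1) = 3 - 3/15 = 14/5.
g(14/5) = 34/125, g'(14/5) = 308/25, so u(2) = (14/5) - (34/125)/(308/25) = 2139/770.

2139/770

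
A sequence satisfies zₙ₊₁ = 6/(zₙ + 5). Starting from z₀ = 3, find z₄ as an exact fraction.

834/833

z₁ = 6/(3 + 5) = 3/4.
z₂ = 6/(3/4 + 5) = 24/23.
z₃ = 6/(24/23 + 5) = 138/139.
z₄ = 6/(138/139 + 5) = 834/833.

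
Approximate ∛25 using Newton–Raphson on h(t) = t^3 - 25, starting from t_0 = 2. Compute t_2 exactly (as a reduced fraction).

h'(t) = 3t^2.
h(2) = -17, h'(2) = 12, so t_1 = 2 - (-17)/12 = 41/12.
h(41/12) = 25721/1728, h'(41/12) = 1681/48, so t_2 = (41/12) - (25721/1728)/(1681/48) = 90521/30258.

90521/30258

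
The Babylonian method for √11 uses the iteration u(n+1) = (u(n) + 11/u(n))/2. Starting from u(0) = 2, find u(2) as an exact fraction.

401/120

u(1) = (2 + 11/2)/2 = 15/4.
u(2) = (15/4 + 11/(15/4))/2 = 401/120.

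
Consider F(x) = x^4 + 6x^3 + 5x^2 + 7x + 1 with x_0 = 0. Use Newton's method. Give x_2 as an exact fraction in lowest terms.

-2237/14231

F'(x) = 4x^3 + 18x^2 + 10x + 7.
F(0) = 1, F'(0) = 7, so x_1 = 0 - 1/7 = -1/7.
F(-1/7) = 204/2401, F'(-1/7) = 2033/343, so x_2 = (-1/7) - (204/2401)/(2033/343) = -2237/14231.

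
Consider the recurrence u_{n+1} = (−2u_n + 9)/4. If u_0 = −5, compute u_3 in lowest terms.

u_1 = (−2·(−5) + 9)/4 = 19/4.
u_2 = (−2·(19/4) + 9)/4 = −1/8.
u_3 = (−2·(−1/8) + 9)/4 = 37/16.

37/16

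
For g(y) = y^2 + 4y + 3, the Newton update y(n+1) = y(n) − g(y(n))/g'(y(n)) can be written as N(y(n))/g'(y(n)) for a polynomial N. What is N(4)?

13

g'(y) = 2y + 4.
N(y) = y·g'(y) − g(y) = y·(2y + 4) − (y^2 + 4y + 3) = y^2 − 3.
N(4) = 13.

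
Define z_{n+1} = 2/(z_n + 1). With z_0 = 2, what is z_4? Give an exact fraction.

22/21

z_1 = 2/(2 + 1) = 2/3.
z_2 = 2/(2/3 + 1) = 6/5.
z_3 = 2/(6/5 + 1) = 10/11.
z_4 = 2/(10/11 + 1) = 22/21.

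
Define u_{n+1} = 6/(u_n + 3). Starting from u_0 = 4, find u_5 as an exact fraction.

354/259

u_1 = 6/(4 + 3) = 6/7.
u_2 = 6/(6/7 + 3) = 14/9.
u_3 = 6/(14/9 + 3) = 54/41.
u_4 = 6/(54/41 + 3) = 82/59.
u_5 = 6/(82/59 + 3) = 354/259.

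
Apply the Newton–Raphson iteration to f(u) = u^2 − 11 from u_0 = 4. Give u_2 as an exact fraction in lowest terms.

f'(u) = 2u.
f(4) = 5, f'(4) = 8, so u_1 = 4 − 5/8 = 27/8.
f(27/8) = 25/64, f'(27/8) = 27/4, so u_2 = (27/8) − (25/64)/(27/4) = 1433/432.

1433/432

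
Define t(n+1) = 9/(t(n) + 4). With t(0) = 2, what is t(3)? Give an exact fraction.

99/62

t(1) = 9/(2 + 4) = 3/2.
t(2) = 9/(3/2 + 4) = 18/11.
t(3) = 9/(18/11 + 4) = 99/62.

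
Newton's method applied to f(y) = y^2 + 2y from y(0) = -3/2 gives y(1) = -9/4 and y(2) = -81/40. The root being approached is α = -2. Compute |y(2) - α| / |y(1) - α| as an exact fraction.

1/10

y(1) - α = -9/4 - (-2) = -9/4 + 2 = -1/4, so |y(1) - α| = 1/4.
y(2) - α = -81/40 - (-2) = -81/40 + 2 = -1/40, so |y(2) - α| = 1/40.
Ratio = (1/40) / (1/4) = 1/10.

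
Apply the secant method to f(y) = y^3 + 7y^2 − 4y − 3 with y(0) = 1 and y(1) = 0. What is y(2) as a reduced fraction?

f(1) = 1, f(0) = −3. y(2) = 0 − (−3)·(0 − 1)/((−3) − 1) = 3/4.

3/4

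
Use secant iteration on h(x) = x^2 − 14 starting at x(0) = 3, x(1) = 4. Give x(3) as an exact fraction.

h(3) = −5, h(4) = 2. x(2) = 4 − 2·(4 − 3)/(2 − (−5)) = 26/7.
h(4) = 2, h(26/7) = −10/49. x(3) = (26/7) − (−10/49)·((26/7) − 4)/((−10/49) − 2) = 101/27.

101/27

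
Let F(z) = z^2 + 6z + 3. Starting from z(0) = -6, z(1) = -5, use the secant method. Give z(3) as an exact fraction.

F(-6) = 3, F(-5) = -2. z(2) = (-5) - (-2)·((-5) - (-6))/((-2) - 3) = -27/5.
F(-5) = -2, F(-27/5) = -6/25. z(3) = (-27/5) - (-6/25)·((-27/5) - (-5))/((-6/25) - (-2)) = -60/11.

-60/11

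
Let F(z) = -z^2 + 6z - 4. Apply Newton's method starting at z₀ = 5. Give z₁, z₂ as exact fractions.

z₁ = 21/4, z₂ = 377/72

F'(z) = -2z + 6.
F(5) = 1, F'(5) = -4, so z₁ = 5 - 1/(-4) = 21/4.
F(21/4) = -1/16, F'(21/4) = -9/2, so z₂ = (21/4) - (-1/16)/(-9/2) = 377/72.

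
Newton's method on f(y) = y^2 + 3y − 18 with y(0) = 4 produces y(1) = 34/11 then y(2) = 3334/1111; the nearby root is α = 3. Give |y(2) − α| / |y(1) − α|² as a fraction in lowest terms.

y(1) − α = 34/11 − 3 = 1/11, so |y(1) − α| = 1/11.
y(2) − α = 3334/1111 − 3 = 1/1111, so |y(2) − α| = 1/1111.
|y(1) − α|² = 1/121.
Ratio = (1/1111) / (1/121) = 11/101.

11/101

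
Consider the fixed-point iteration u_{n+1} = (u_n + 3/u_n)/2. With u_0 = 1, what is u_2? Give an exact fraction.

7/4

u_1 = (1 + 3/1)/2 = 2.
u_2 = (2 + 3/2)/2 = 7/4.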